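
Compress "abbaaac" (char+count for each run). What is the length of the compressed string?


Input: abbaaac
Runs:
  'a' x 1 => "a1"
  'b' x 2 => "b2"
  'a' x 3 => "a3"
  'c' x 1 => "c1"
Compressed: "a1b2a3c1"
Compressed length: 8

8


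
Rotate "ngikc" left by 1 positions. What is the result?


Input: "ngikc", rotate left by 1
First 1 characters: "n"
Remaining characters: "gikc"
Concatenate remaining + first: "gikc" + "n" = "gikcn"

gikcn


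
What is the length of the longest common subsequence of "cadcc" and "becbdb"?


LCS of "cadcc" and "becbdb"
DP table:
           b    e    c    b    d    b
      0    0    0    0    0    0    0
  c   0    0    0    1    1    1    1
  a   0    0    0    1    1    1    1
  d   0    0    0    1    1    2    2
  c   0    0    0    1    1    2    2
  c   0    0    0    1    1    2    2
LCS length = dp[5][6] = 2

2


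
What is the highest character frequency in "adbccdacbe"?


Input: adbccdacbe
Character counts:
  'a': 2
  'b': 2
  'c': 3
  'd': 2
  'e': 1
Maximum frequency: 3

3


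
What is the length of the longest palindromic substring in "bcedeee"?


Input: "bcedeee"
Checking substrings for palindromes:
  [2:5] "ede" (len 3) => palindrome
  [4:7] "eee" (len 3) => palindrome
  [4:6] "ee" (len 2) => palindrome
  [5:7] "ee" (len 2) => palindrome
Longest palindromic substring: "ede" with length 3

3


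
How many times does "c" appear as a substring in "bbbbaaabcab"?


Searching for "c" in "bbbbaaabcab"
Scanning each position:
  Position 0: "b" => no
  Position 1: "b" => no
  Position 2: "b" => no
  Position 3: "b" => no
  Position 4: "a" => no
  Position 5: "a" => no
  Position 6: "a" => no
  Position 7: "b" => no
  Position 8: "c" => MATCH
  Position 9: "a" => no
  Position 10: "b" => no
Total occurrences: 1

1


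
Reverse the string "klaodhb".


Input: klaodhb
Reading characters right to left:
  Position 6: 'b'
  Position 5: 'h'
  Position 4: 'd'
  Position 3: 'o'
  Position 2: 'a'
  Position 1: 'l'
  Position 0: 'k'
Reversed: bhdoalk

bhdoalk


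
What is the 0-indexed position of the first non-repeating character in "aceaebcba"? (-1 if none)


Input: aceaebcba
Character frequencies:
  'a': 3
  'b': 2
  'c': 2
  'e': 2
Scanning left to right for freq == 1:
  Position 0 ('a'): freq=3, skip
  Position 1 ('c'): freq=2, skip
  Position 2 ('e'): freq=2, skip
  Position 3 ('a'): freq=3, skip
  Position 4 ('e'): freq=2, skip
  Position 5 ('b'): freq=2, skip
  Position 6 ('c'): freq=2, skip
  Position 7 ('b'): freq=2, skip
  Position 8 ('a'): freq=3, skip
  No unique character found => answer = -1

-1


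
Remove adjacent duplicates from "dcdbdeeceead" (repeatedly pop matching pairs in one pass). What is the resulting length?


Input: dcdbdeeceead
Stack-based adjacent duplicate removal:
  Read 'd': push. Stack: d
  Read 'c': push. Stack: dc
  Read 'd': push. Stack: dcd
  Read 'b': push. Stack: dcdb
  Read 'd': push. Stack: dcdbd
  Read 'e': push. Stack: dcdbde
  Read 'e': matches stack top 'e' => pop. Stack: dcdbd
  Read 'c': push. Stack: dcdbdc
  Read 'e': push. Stack: dcdbdce
  Read 'e': matches stack top 'e' => pop. Stack: dcdbdc
  Read 'a': push. Stack: dcdbdca
  Read 'd': push. Stack: dcdbdcad
Final stack: "dcdbdcad" (length 8)

8


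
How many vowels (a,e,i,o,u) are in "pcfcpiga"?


Input: pcfcpiga
Checking each character:
  'p' at position 0: consonant
  'c' at position 1: consonant
  'f' at position 2: consonant
  'c' at position 3: consonant
  'p' at position 4: consonant
  'i' at position 5: vowel (running total: 1)
  'g' at position 6: consonant
  'a' at position 7: vowel (running total: 2)
Total vowels: 2

2


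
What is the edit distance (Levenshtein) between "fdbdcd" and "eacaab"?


Computing edit distance: "fdbdcd" -> "eacaab"
DP table:
           e    a    c    a    a    b
      0    1    2    3    4    5    6
  f   1    1    2    3    4    5    6
  d   2    2    2    3    4    5    6
  b   3    3    3    3    4    5    5
  d   4    4    4    4    4    5    6
  c   5    5    5    4    5    5    6
  d   6    6    6    5    5    6    6
Edit distance = dp[6][6] = 6

6


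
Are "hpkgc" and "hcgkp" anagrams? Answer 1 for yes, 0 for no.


Strings: "hpkgc", "hcgkp"
Sorted first:  cghkp
Sorted second: cghkp
Sorted forms match => anagrams

1


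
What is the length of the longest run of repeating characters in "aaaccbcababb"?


Input: "aaaccbcababb"
Scanning for longest run:
  Position 1 ('a'): continues run of 'a', length=2
  Position 2 ('a'): continues run of 'a', length=3
  Position 3 ('c'): new char, reset run to 1
  Position 4 ('c'): continues run of 'c', length=2
  Position 5 ('b'): new char, reset run to 1
  Position 6 ('c'): new char, reset run to 1
  Position 7 ('a'): new char, reset run to 1
  Position 8 ('b'): new char, reset run to 1
  Position 9 ('a'): new char, reset run to 1
  Position 10 ('b'): new char, reset run to 1
  Position 11 ('b'): continues run of 'b', length=2
Longest run: 'a' with length 3

3


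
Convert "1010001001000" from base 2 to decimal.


Input: "1010001001000" in base 2
Positional expansion:
  Digit '1' (value 1) x 2^12 = 4096
  Digit '0' (value 0) x 2^11 = 0
  Digit '1' (value 1) x 2^10 = 1024
  Digit '0' (value 0) x 2^9 = 0
  Digit '0' (value 0) x 2^8 = 0
  Digit '0' (value 0) x 2^7 = 0
  Digit '1' (value 1) x 2^6 = 64
  Digit '0' (value 0) x 2^5 = 0
  Digit '0' (value 0) x 2^4 = 0
  Digit '1' (value 1) x 2^3 = 8
  Digit '0' (value 0) x 2^2 = 0
  Digit '0' (value 0) x 2^1 = 0
  Digit '0' (value 0) x 2^0 = 0
Sum = 5192

5192


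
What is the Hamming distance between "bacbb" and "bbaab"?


Comparing "bacbb" and "bbaab" position by position:
  Position 0: 'b' vs 'b' => same
  Position 1: 'a' vs 'b' => differ
  Position 2: 'c' vs 'a' => differ
  Position 3: 'b' vs 'a' => differ
  Position 4: 'b' vs 'b' => same
Total differences (Hamming distance): 3

3


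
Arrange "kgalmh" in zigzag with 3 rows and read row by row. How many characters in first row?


Zigzag "kgalmh" into 3 rows:
Placing characters:
  'k' => row 0
  'g' => row 1
  'a' => row 2
  'l' => row 1
  'm' => row 0
  'h' => row 1
Rows:
  Row 0: "km"
  Row 1: "glh"
  Row 2: "a"
First row length: 2

2


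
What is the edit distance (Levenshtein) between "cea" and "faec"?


Computing edit distance: "cea" -> "faec"
DP table:
           f    a    e    c
      0    1    2    3    4
  c   1    1    2    3    3
  e   2    2    2    2    3
  a   3    3    2    3    3
Edit distance = dp[3][4] = 3

3


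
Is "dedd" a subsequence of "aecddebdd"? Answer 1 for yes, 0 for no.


Check if "dedd" is a subsequence of "aecddebdd"
Greedy scan:
  Position 0 ('a'): no match needed
  Position 1 ('e'): no match needed
  Position 2 ('c'): no match needed
  Position 3 ('d'): matches sub[0] = 'd'
  Position 4 ('d'): no match needed
  Position 5 ('e'): matches sub[1] = 'e'
  Position 6 ('b'): no match needed
  Position 7 ('d'): matches sub[2] = 'd'
  Position 8 ('d'): matches sub[3] = 'd'
All 4 characters matched => is a subsequence

1


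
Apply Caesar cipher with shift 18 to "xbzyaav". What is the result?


Caesar cipher: shift "xbzyaav" by 18
  'x' (pos 23) + 18 = pos 15 = 'p'
  'b' (pos 1) + 18 = pos 19 = 't'
  'z' (pos 25) + 18 = pos 17 = 'r'
  'y' (pos 24) + 18 = pos 16 = 'q'
  'a' (pos 0) + 18 = pos 18 = 's'
  'a' (pos 0) + 18 = pos 18 = 's'
  'v' (pos 21) + 18 = pos 13 = 'n'
Result: ptrqssn

ptrqssn


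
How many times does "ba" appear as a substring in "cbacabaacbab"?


Searching for "ba" in "cbacabaacbab"
Scanning each position:
  Position 0: "cb" => no
  Position 1: "ba" => MATCH
  Position 2: "ac" => no
  Position 3: "ca" => no
  Position 4: "ab" => no
  Position 5: "ba" => MATCH
  Position 6: "aa" => no
  Position 7: "ac" => no
  Position 8: "cb" => no
  Position 9: "ba" => MATCH
  Position 10: "ab" => no
Total occurrences: 3

3


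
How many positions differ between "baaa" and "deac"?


Comparing "baaa" and "deac" position by position:
  Position 0: 'b' vs 'd' => DIFFER
  Position 1: 'a' vs 'e' => DIFFER
  Position 2: 'a' vs 'a' => same
  Position 3: 'a' vs 'c' => DIFFER
Positions that differ: 3

3


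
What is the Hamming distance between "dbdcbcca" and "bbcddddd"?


Comparing "dbdcbcca" and "bbcddddd" position by position:
  Position 0: 'd' vs 'b' => differ
  Position 1: 'b' vs 'b' => same
  Position 2: 'd' vs 'c' => differ
  Position 3: 'c' vs 'd' => differ
  Position 4: 'b' vs 'd' => differ
  Position 5: 'c' vs 'd' => differ
  Position 6: 'c' vs 'd' => differ
  Position 7: 'a' vs 'd' => differ
Total differences (Hamming distance): 7

7


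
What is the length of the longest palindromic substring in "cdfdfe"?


Input: "cdfdfe"
Checking substrings for palindromes:
  [1:4] "dfd" (len 3) => palindrome
  [2:5] "fdf" (len 3) => palindrome
Longest palindromic substring: "dfd" with length 3

3


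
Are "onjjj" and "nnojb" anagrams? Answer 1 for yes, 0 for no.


Strings: "onjjj", "nnojb"
Sorted first:  jjjno
Sorted second: bjnno
Differ at position 0: 'j' vs 'b' => not anagrams

0


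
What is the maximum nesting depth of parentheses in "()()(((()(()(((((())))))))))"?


Input: "()()(((()(()(((((())))))))))"
Tracking depth:
  Position 0 '(': depth becomes 1
  Position 1 ')': depth becomes 0
  Position 2 '(': depth becomes 1
  Position 3 ')': depth becomes 0
  Position 4 '(': depth becomes 1
  Position 5 '(': depth becomes 2
  Position 6 '(': depth becomes 3
  Position 7 '(': depth becomes 4
  Position 8 ')': depth becomes 3
  Position 9 '(': depth becomes 4
  Position 10 '(': depth becomes 5
  Position 11 ')': depth becomes 4
  Position 12 '(': depth becomes 5
  Position 13 '(': depth becomes 6
  Position 14 '(': depth becomes 7
  Position 15 '(': depth becomes 8
  Position 16 '(': depth becomes 9
  Position 17 '(': depth becomes 10
  Position 18 ')': depth becomes 9
  Position 19 ')': depth becomes 8
  Position 20 ')': depth becomes 7
  Position 21 ')': depth becomes 6
  Position 22 ')': depth becomes 5
  Position 23 ')': depth becomes 4
  Position 24 ')': depth becomes 3
  Position 25 ')': depth becomes 2
  Position 26 ')': depth becomes 1
  Position 27 ')': depth becomes 0
Maximum depth reached: 10

10


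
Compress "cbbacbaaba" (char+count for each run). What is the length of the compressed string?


Input: cbbacbaaba
Runs:
  'c' x 1 => "c1"
  'b' x 2 => "b2"
  'a' x 1 => "a1"
  'c' x 1 => "c1"
  'b' x 1 => "b1"
  'a' x 2 => "a2"
  'b' x 1 => "b1"
  'a' x 1 => "a1"
Compressed: "c1b2a1c1b1a2b1a1"
Compressed length: 16

16


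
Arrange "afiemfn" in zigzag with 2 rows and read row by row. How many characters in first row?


Zigzag "afiemfn" into 2 rows:
Placing characters:
  'a' => row 0
  'f' => row 1
  'i' => row 0
  'e' => row 1
  'm' => row 0
  'f' => row 1
  'n' => row 0
Rows:
  Row 0: "aimn"
  Row 1: "fef"
First row length: 4

4


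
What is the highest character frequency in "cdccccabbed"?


Input: cdccccabbed
Character counts:
  'a': 1
  'b': 2
  'c': 5
  'd': 2
  'e': 1
Maximum frequency: 5

5


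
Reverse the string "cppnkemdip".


Input: cppnkemdip
Reading characters right to left:
  Position 9: 'p'
  Position 8: 'i'
  Position 7: 'd'
  Position 6: 'm'
  Position 5: 'e'
  Position 4: 'k'
  Position 3: 'n'
  Position 2: 'p'
  Position 1: 'p'
  Position 0: 'c'
Reversed: pidmeknppc

pidmeknppc


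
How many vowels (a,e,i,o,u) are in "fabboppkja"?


Input: fabboppkja
Checking each character:
  'f' at position 0: consonant
  'a' at position 1: vowel (running total: 1)
  'b' at position 2: consonant
  'b' at position 3: consonant
  'o' at position 4: vowel (running total: 2)
  'p' at position 5: consonant
  'p' at position 6: consonant
  'k' at position 7: consonant
  'j' at position 8: consonant
  'a' at position 9: vowel (running total: 3)
Total vowels: 3

3


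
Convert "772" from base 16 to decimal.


Input: "772" in base 16
Positional expansion:
  Digit '7' (value 7) x 16^2 = 1792
  Digit '7' (value 7) x 16^1 = 112
  Digit '2' (value 2) x 16^0 = 2
Sum = 1906

1906


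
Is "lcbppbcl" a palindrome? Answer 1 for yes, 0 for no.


Input: lcbppbcl
Reversed: lcbppbcl
  Compare pos 0 ('l') with pos 7 ('l'): match
  Compare pos 1 ('c') with pos 6 ('c'): match
  Compare pos 2 ('b') with pos 5 ('b'): match
  Compare pos 3 ('p') with pos 4 ('p'): match
Result: palindrome

1


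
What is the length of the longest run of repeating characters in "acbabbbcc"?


Input: "acbabbbcc"
Scanning for longest run:
  Position 1 ('c'): new char, reset run to 1
  Position 2 ('b'): new char, reset run to 1
  Position 3 ('a'): new char, reset run to 1
  Position 4 ('b'): new char, reset run to 1
  Position 5 ('b'): continues run of 'b', length=2
  Position 6 ('b'): continues run of 'b', length=3
  Position 7 ('c'): new char, reset run to 1
  Position 8 ('c'): continues run of 'c', length=2
Longest run: 'b' with length 3

3


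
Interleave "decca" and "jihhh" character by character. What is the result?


Interleaving "decca" and "jihhh":
  Position 0: 'd' from first, 'j' from second => "dj"
  Position 1: 'e' from first, 'i' from second => "ei"
  Position 2: 'c' from first, 'h' from second => "ch"
  Position 3: 'c' from first, 'h' from second => "ch"
  Position 4: 'a' from first, 'h' from second => "ah"
Result: djeichchah

djeichchah


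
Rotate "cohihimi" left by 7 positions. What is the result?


Input: "cohihimi", rotate left by 7
First 7 characters: "cohihim"
Remaining characters: "i"
Concatenate remaining + first: "i" + "cohihim" = "icohihim"

icohihim


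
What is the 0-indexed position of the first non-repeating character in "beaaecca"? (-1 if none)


Input: beaaecca
Character frequencies:
  'a': 3
  'b': 1
  'c': 2
  'e': 2
Scanning left to right for freq == 1:
  Position 0 ('b'): unique! => answer = 0

0


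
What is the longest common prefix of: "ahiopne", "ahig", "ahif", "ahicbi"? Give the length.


Words: ahiopne, ahig, ahif, ahicbi
  Position 0: all 'a' => match
  Position 1: all 'h' => match
  Position 2: all 'i' => match
  Position 3: ('o', 'g', 'f', 'c') => mismatch, stop
LCP = "ahi" (length 3)

3


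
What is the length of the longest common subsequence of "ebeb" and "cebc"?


LCS of "ebeb" and "cebc"
DP table:
           c    e    b    c
      0    0    0    0    0
  e   0    0    1    1    1
  b   0    0    1    2    2
  e   0    0    1    2    2
  b   0    0    1    2    2
LCS length = dp[4][4] = 2

2


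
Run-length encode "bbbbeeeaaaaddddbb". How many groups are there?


Input: bbbbeeeaaaaddddbb
Scanning for consecutive runs:
  Group 1: 'b' x 4 (positions 0-3)
  Group 2: 'e' x 3 (positions 4-6)
  Group 3: 'a' x 4 (positions 7-10)
  Group 4: 'd' x 4 (positions 11-14)
  Group 5: 'b' x 2 (positions 15-16)
Total groups: 5

5


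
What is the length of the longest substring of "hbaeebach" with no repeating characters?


Input: "hbaeebach"
Sliding window (track last position of each char):
  Position 0 ('h'): window [0,0] length 1 -- new best
  Position 1 ('b'): window [0,1] length 2 -- new best
  Position 2 ('a'): window [0,2] length 3 -- new best
  Position 3 ('e'): window [0,3] length 4 -- new best
  Position 4 ('e'): repeat (last at 3), move window start to 4
  Position 4 ('e'): window [4,4] length 1
  Position 5 ('b'): window [4,5] length 2
  Position 6 ('a'): window [4,6] length 3
  Position 7 ('c'): window [4,7] length 4
  Position 8 ('h'): window [4,8] length 5 -- new best
Longest substring with no repeats: "ebach" with length 5

5


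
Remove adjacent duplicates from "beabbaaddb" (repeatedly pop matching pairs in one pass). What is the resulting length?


Input: beabbaaddb
Stack-based adjacent duplicate removal:
  Read 'b': push. Stack: b
  Read 'e': push. Stack: be
  Read 'a': push. Stack: bea
  Read 'b': push. Stack: beab
  Read 'b': matches stack top 'b' => pop. Stack: bea
  Read 'a': matches stack top 'a' => pop. Stack: be
  Read 'a': push. Stack: bea
  Read 'd': push. Stack: bead
  Read 'd': matches stack top 'd' => pop. Stack: bea
  Read 'b': push. Stack: beab
Final stack: "beab" (length 4)

4


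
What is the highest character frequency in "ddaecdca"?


Input: ddaecdca
Character counts:
  'a': 2
  'c': 2
  'd': 3
  'e': 1
Maximum frequency: 3

3


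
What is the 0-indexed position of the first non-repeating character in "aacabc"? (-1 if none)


Input: aacabc
Character frequencies:
  'a': 3
  'b': 1
  'c': 2
Scanning left to right for freq == 1:
  Position 0 ('a'): freq=3, skip
  Position 1 ('a'): freq=3, skip
  Position 2 ('c'): freq=2, skip
  Position 3 ('a'): freq=3, skip
  Position 4 ('b'): unique! => answer = 4

4


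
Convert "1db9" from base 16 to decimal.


Input: "1db9" in base 16
Positional expansion:
  Digit '1' (value 1) x 16^3 = 4096
  Digit 'd' (value 13) x 16^2 = 3328
  Digit 'b' (value 11) x 16^1 = 176
  Digit '9' (value 9) x 16^0 = 9
Sum = 7609

7609


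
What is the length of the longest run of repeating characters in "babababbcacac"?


Input: "babababbcacac"
Scanning for longest run:
  Position 1 ('a'): new char, reset run to 1
  Position 2 ('b'): new char, reset run to 1
  Position 3 ('a'): new char, reset run to 1
  Position 4 ('b'): new char, reset run to 1
  Position 5 ('a'): new char, reset run to 1
  Position 6 ('b'): new char, reset run to 1
  Position 7 ('b'): continues run of 'b', length=2
  Position 8 ('c'): new char, reset run to 1
  Position 9 ('a'): new char, reset run to 1
  Position 10 ('c'): new char, reset run to 1
  Position 11 ('a'): new char, reset run to 1
  Position 12 ('c'): new char, reset run to 1
Longest run: 'b' with length 2

2


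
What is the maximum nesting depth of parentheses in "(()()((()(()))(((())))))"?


Input: "(()()((()(()))(((())))))"
Tracking depth:
  Position 0 '(': depth becomes 1
  Position 1 '(': depth becomes 2
  Position 2 ')': depth becomes 1
  Position 3 '(': depth becomes 2
  Position 4 ')': depth becomes 1
  Position 5 '(': depth becomes 2
  Position 6 '(': depth becomes 3
  Position 7 '(': depth becomes 4
  Position 8 ')': depth becomes 3
  Position 9 '(': depth becomes 4
  Position 10 '(': depth becomes 5
  Position 11 ')': depth becomes 4
  Position 12 ')': depth becomes 3
  Position 13 ')': depth becomes 2
  Position 14 '(': depth becomes 3
  Position 15 '(': depth becomes 4
  Position 16 '(': depth becomes 5
  Position 17 '(': depth becomes 6
  Position 18 ')': depth becomes 5
  Position 19 ')': depth becomes 4
  Position 20 ')': depth becomes 3
  Position 21 ')': depth becomes 2
  Position 22 ')': depth becomes 1
  Position 23 ')': depth becomes 0
Maximum depth reached: 6

6


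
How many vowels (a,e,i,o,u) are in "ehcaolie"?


Input: ehcaolie
Checking each character:
  'e' at position 0: vowel (running total: 1)
  'h' at position 1: consonant
  'c' at position 2: consonant
  'a' at position 3: vowel (running total: 2)
  'o' at position 4: vowel (running total: 3)
  'l' at position 5: consonant
  'i' at position 6: vowel (running total: 4)
  'e' at position 7: vowel (running total: 5)
Total vowels: 5

5


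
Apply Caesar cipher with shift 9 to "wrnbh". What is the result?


Caesar cipher: shift "wrnbh" by 9
  'w' (pos 22) + 9 = pos 5 = 'f'
  'r' (pos 17) + 9 = pos 0 = 'a'
  'n' (pos 13) + 9 = pos 22 = 'w'
  'b' (pos 1) + 9 = pos 10 = 'k'
  'h' (pos 7) + 9 = pos 16 = 'q'
Result: fawkq

fawkq


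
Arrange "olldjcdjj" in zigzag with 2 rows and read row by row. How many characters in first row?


Zigzag "olldjcdjj" into 2 rows:
Placing characters:
  'o' => row 0
  'l' => row 1
  'l' => row 0
  'd' => row 1
  'j' => row 0
  'c' => row 1
  'd' => row 0
  'j' => row 1
  'j' => row 0
Rows:
  Row 0: "oljdj"
  Row 1: "ldcj"
First row length: 5

5


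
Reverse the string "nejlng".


Input: nejlng
Reading characters right to left:
  Position 5: 'g'
  Position 4: 'n'
  Position 3: 'l'
  Position 2: 'j'
  Position 1: 'e'
  Position 0: 'n'
Reversed: gnljen

gnljen


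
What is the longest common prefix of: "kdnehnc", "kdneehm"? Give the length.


Words: kdnehnc, kdneehm
  Position 0: all 'k' => match
  Position 1: all 'd' => match
  Position 2: all 'n' => match
  Position 3: all 'e' => match
  Position 4: ('h', 'e') => mismatch, stop
LCP = "kdne" (length 4)

4


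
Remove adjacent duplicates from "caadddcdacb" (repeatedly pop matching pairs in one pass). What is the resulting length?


Input: caadddcdacb
Stack-based adjacent duplicate removal:
  Read 'c': push. Stack: c
  Read 'a': push. Stack: ca
  Read 'a': matches stack top 'a' => pop. Stack: c
  Read 'd': push. Stack: cd
  Read 'd': matches stack top 'd' => pop. Stack: c
  Read 'd': push. Stack: cd
  Read 'c': push. Stack: cdc
  Read 'd': push. Stack: cdcd
  Read 'a': push. Stack: cdcda
  Read 'c': push. Stack: cdcdac
  Read 'b': push. Stack: cdcdacb
Final stack: "cdcdacb" (length 7)

7


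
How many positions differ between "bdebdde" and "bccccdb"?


Comparing "bdebdde" and "bccccdb" position by position:
  Position 0: 'b' vs 'b' => same
  Position 1: 'd' vs 'c' => DIFFER
  Position 2: 'e' vs 'c' => DIFFER
  Position 3: 'b' vs 'c' => DIFFER
  Position 4: 'd' vs 'c' => DIFFER
  Position 5: 'd' vs 'd' => same
  Position 6: 'e' vs 'b' => DIFFER
Positions that differ: 5

5


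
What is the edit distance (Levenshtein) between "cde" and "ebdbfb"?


Computing edit distance: "cde" -> "ebdbfb"
DP table:
           e    b    d    b    f    b
      0    1    2    3    4    5    6
  c   1    1    2    3    4    5    6
  d   2    2    2    2    3    4    5
  e   3    2    3    3    3    4    5
Edit distance = dp[3][6] = 5

5


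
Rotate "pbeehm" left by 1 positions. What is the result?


Input: "pbeehm", rotate left by 1
First 1 characters: "p"
Remaining characters: "beehm"
Concatenate remaining + first: "beehm" + "p" = "beehmp"

beehmp


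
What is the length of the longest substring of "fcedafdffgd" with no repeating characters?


Input: "fcedafdffgd"
Sliding window (track last position of each char):
  Position 0 ('f'): window [0,0] length 1 -- new best
  Position 1 ('c'): window [0,1] length 2 -- new best
  Position 2 ('e'): window [0,2] length 3 -- new best
  Position 3 ('d'): window [0,3] length 4 -- new best
  Position 4 ('a'): window [0,4] length 5 -- new best
  Position 5 ('f'): repeat (last at 0), move window start to 1
  Position 5 ('f'): window [1,5] length 5
  Position 6 ('d'): repeat (last at 3), move window start to 4
  Position 6 ('d'): window [4,6] length 3
  Position 7 ('f'): repeat (last at 5), move window start to 6
  Position 7 ('f'): window [6,7] length 2
  Position 8 ('f'): repeat (last at 7), move window start to 8
  Position 8 ('f'): window [8,8] length 1
  Position 9 ('g'): window [8,9] length 2
  Position 10 ('d'): window [8,10] length 3
Longest substring with no repeats: "fceda" with length 5

5


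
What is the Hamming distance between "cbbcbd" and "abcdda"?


Comparing "cbbcbd" and "abcdda" position by position:
  Position 0: 'c' vs 'a' => differ
  Position 1: 'b' vs 'b' => same
  Position 2: 'b' vs 'c' => differ
  Position 3: 'c' vs 'd' => differ
  Position 4: 'b' vs 'd' => differ
  Position 5: 'd' vs 'a' => differ
Total differences (Hamming distance): 5

5


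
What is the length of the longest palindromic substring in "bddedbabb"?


Input: "bddedbabb"
Checking substrings for palindromes:
  [2:5] "ded" (len 3) => palindrome
  [5:8] "bab" (len 3) => palindrome
  [1:3] "dd" (len 2) => palindrome
  [7:9] "bb" (len 2) => palindrome
Longest palindromic substring: "ded" with length 3

3


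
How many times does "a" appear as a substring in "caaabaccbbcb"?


Searching for "a" in "caaabaccbbcb"
Scanning each position:
  Position 0: "c" => no
  Position 1: "a" => MATCH
  Position 2: "a" => MATCH
  Position 3: "a" => MATCH
  Position 4: "b" => no
  Position 5: "a" => MATCH
  Position 6: "c" => no
  Position 7: "c" => no
  Position 8: "b" => no
  Position 9: "b" => no
  Position 10: "c" => no
  Position 11: "b" => no
Total occurrences: 4

4


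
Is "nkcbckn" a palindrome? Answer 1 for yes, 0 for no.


Input: nkcbckn
Reversed: nkcbckn
  Compare pos 0 ('n') with pos 6 ('n'): match
  Compare pos 1 ('k') with pos 5 ('k'): match
  Compare pos 2 ('c') with pos 4 ('c'): match
Result: palindrome

1


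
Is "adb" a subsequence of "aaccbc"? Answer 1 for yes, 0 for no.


Check if "adb" is a subsequence of "aaccbc"
Greedy scan:
  Position 0 ('a'): matches sub[0] = 'a'
  Position 1 ('a'): no match needed
  Position 2 ('c'): no match needed
  Position 3 ('c'): no match needed
  Position 4 ('b'): no match needed
  Position 5 ('c'): no match needed
Only matched 1/3 characters => not a subsequence

0


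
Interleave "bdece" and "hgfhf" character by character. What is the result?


Interleaving "bdece" and "hgfhf":
  Position 0: 'b' from first, 'h' from second => "bh"
  Position 1: 'd' from first, 'g' from second => "dg"
  Position 2: 'e' from first, 'f' from second => "ef"
  Position 3: 'c' from first, 'h' from second => "ch"
  Position 4: 'e' from first, 'f' from second => "ef"
Result: bhdgefchef

bhdgefchef


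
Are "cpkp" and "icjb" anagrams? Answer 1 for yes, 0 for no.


Strings: "cpkp", "icjb"
Sorted first:  ckpp
Sorted second: bcij
Differ at position 0: 'c' vs 'b' => not anagrams

0


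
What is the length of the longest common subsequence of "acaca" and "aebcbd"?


LCS of "acaca" and "aebcbd"
DP table:
           a    e    b    c    b    d
      0    0    0    0    0    0    0
  a   0    1    1    1    1    1    1
  c   0    1    1    1    2    2    2
  a   0    1    1    1    2    2    2
  c   0    1    1    1    2    2    2
  a   0    1    1    1    2    2    2
LCS length = dp[5][6] = 2

2


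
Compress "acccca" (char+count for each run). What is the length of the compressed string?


Input: acccca
Runs:
  'a' x 1 => "a1"
  'c' x 4 => "c4"
  'a' x 1 => "a1"
Compressed: "a1c4a1"
Compressed length: 6

6


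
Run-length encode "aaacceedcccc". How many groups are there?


Input: aaacceedcccc
Scanning for consecutive runs:
  Group 1: 'a' x 3 (positions 0-2)
  Group 2: 'c' x 2 (positions 3-4)
  Group 3: 'e' x 2 (positions 5-6)
  Group 4: 'd' x 1 (positions 7-7)
  Group 5: 'c' x 4 (positions 8-11)
Total groups: 5

5


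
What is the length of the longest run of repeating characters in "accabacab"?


Input: "accabacab"
Scanning for longest run:
  Position 1 ('c'): new char, reset run to 1
  Position 2 ('c'): continues run of 'c', length=2
  Position 3 ('a'): new char, reset run to 1
  Position 4 ('b'): new char, reset run to 1
  Position 5 ('a'): new char, reset run to 1
  Position 6 ('c'): new char, reset run to 1
  Position 7 ('a'): new char, reset run to 1
  Position 8 ('b'): new char, reset run to 1
Longest run: 'c' with length 2

2


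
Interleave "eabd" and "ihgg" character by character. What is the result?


Interleaving "eabd" and "ihgg":
  Position 0: 'e' from first, 'i' from second => "ei"
  Position 1: 'a' from first, 'h' from second => "ah"
  Position 2: 'b' from first, 'g' from second => "bg"
  Position 3: 'd' from first, 'g' from second => "dg"
Result: eiahbgdg

eiahbgdg


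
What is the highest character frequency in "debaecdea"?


Input: debaecdea
Character counts:
  'a': 2
  'b': 1
  'c': 1
  'd': 2
  'e': 3
Maximum frequency: 3

3


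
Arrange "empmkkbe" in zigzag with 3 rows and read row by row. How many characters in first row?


Zigzag "empmkkbe" into 3 rows:
Placing characters:
  'e' => row 0
  'm' => row 1
  'p' => row 2
  'm' => row 1
  'k' => row 0
  'k' => row 1
  'b' => row 2
  'e' => row 1
Rows:
  Row 0: "ek"
  Row 1: "mmke"
  Row 2: "pb"
First row length: 2

2


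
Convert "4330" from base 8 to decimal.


Input: "4330" in base 8
Positional expansion:
  Digit '4' (value 4) x 8^3 = 2048
  Digit '3' (value 3) x 8^2 = 192
  Digit '3' (value 3) x 8^1 = 24
  Digit '0' (value 0) x 8^0 = 0
Sum = 2264

2264


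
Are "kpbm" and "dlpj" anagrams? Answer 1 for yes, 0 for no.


Strings: "kpbm", "dlpj"
Sorted first:  bkmp
Sorted second: djlp
Differ at position 0: 'b' vs 'd' => not anagrams

0


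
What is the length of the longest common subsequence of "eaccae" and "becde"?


LCS of "eaccae" and "becde"
DP table:
           b    e    c    d    e
      0    0    0    0    0    0
  e   0    0    1    1    1    1
  a   0    0    1    1    1    1
  c   0    0    1    2    2    2
  c   0    0    1    2    2    2
  a   0    0    1    2    2    2
  e   0    0    1    2    2    3
LCS length = dp[6][5] = 3

3


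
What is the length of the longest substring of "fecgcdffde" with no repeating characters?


Input: "fecgcdffde"
Sliding window (track last position of each char):
  Position 0 ('f'): window [0,0] length 1 -- new best
  Position 1 ('e'): window [0,1] length 2 -- new best
  Position 2 ('c'): window [0,2] length 3 -- new best
  Position 3 ('g'): window [0,3] length 4 -- new best
  Position 4 ('c'): repeat (last at 2), move window start to 3
  Position 4 ('c'): window [3,4] length 2
  Position 5 ('d'): window [3,5] length 3
  Position 6 ('f'): window [3,6] length 4
  Position 7 ('f'): repeat (last at 6), move window start to 7
  Position 7 ('f'): window [7,7] length 1
  Position 8 ('d'): window [7,8] length 2
  Position 9 ('e'): window [7,9] length 3
Longest substring with no repeats: "fecg" with length 4

4


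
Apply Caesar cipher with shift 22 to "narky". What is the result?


Caesar cipher: shift "narky" by 22
  'n' (pos 13) + 22 = pos 9 = 'j'
  'a' (pos 0) + 22 = pos 22 = 'w'
  'r' (pos 17) + 22 = pos 13 = 'n'
  'k' (pos 10) + 22 = pos 6 = 'g'
  'y' (pos 24) + 22 = pos 20 = 'u'
Result: jwngu

jwngu


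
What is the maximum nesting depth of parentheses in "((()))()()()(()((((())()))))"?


Input: "((()))()()()(()((((())()))))"
Tracking depth:
  Position 0 '(': depth becomes 1
  Position 1 '(': depth becomes 2
  Position 2 '(': depth becomes 3
  Position 3 ')': depth becomes 2
  Position 4 ')': depth becomes 1
  Position 5 ')': depth becomes 0
  Position 6 '(': depth becomes 1
  Position 7 ')': depth becomes 0
  Position 8 '(': depth becomes 1
  Position 9 ')': depth becomes 0
  Position 10 '(': depth becomes 1
  Position 11 ')': depth becomes 0
  Position 12 '(': depth becomes 1
  Position 13 '(': depth becomes 2
  Position 14 ')': depth becomes 1
  Position 15 '(': depth becomes 2
  Position 16 '(': depth becomes 3
  Position 17 '(': depth becomes 4
  Position 18 '(': depth becomes 5
  Position 19 '(': depth becomes 6
  Position 20 ')': depth becomes 5
  Position 21 ')': depth becomes 4
  Position 22 '(': depth becomes 5
  Position 23 ')': depth becomes 4
  Position 24 ')': depth becomes 3
  Position 25 ')': depth becomes 2
  Position 26 ')': depth becomes 1
  Position 27 ')': depth becomes 0
Maximum depth reached: 6

6


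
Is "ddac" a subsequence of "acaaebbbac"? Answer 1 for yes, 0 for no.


Check if "ddac" is a subsequence of "acaaebbbac"
Greedy scan:
  Position 0 ('a'): no match needed
  Position 1 ('c'): no match needed
  Position 2 ('a'): no match needed
  Position 3 ('a'): no match needed
  Position 4 ('e'): no match needed
  Position 5 ('b'): no match needed
  Position 6 ('b'): no match needed
  Position 7 ('b'): no match needed
  Position 8 ('a'): no match needed
  Position 9 ('c'): no match needed
Only matched 0/4 characters => not a subsequence

0


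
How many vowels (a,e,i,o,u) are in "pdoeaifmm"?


Input: pdoeaifmm
Checking each character:
  'p' at position 0: consonant
  'd' at position 1: consonant
  'o' at position 2: vowel (running total: 1)
  'e' at position 3: vowel (running total: 2)
  'a' at position 4: vowel (running total: 3)
  'i' at position 5: vowel (running total: 4)
  'f' at position 6: consonant
  'm' at position 7: consonant
  'm' at position 8: consonant
Total vowels: 4

4


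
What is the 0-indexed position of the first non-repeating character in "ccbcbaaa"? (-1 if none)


Input: ccbcbaaa
Character frequencies:
  'a': 3
  'b': 2
  'c': 3
Scanning left to right for freq == 1:
  Position 0 ('c'): freq=3, skip
  Position 1 ('c'): freq=3, skip
  Position 2 ('b'): freq=2, skip
  Position 3 ('c'): freq=3, skip
  Position 4 ('b'): freq=2, skip
  Position 5 ('a'): freq=3, skip
  Position 6 ('a'): freq=3, skip
  Position 7 ('a'): freq=3, skip
  No unique character found => answer = -1

-1


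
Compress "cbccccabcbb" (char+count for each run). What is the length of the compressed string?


Input: cbccccabcbb
Runs:
  'c' x 1 => "c1"
  'b' x 1 => "b1"
  'c' x 4 => "c4"
  'a' x 1 => "a1"
  'b' x 1 => "b1"
  'c' x 1 => "c1"
  'b' x 2 => "b2"
Compressed: "c1b1c4a1b1c1b2"
Compressed length: 14

14


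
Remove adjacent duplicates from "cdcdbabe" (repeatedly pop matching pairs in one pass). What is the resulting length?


Input: cdcdbabe
Stack-based adjacent duplicate removal:
  Read 'c': push. Stack: c
  Read 'd': push. Stack: cd
  Read 'c': push. Stack: cdc
  Read 'd': push. Stack: cdcd
  Read 'b': push. Stack: cdcdb
  Read 'a': push. Stack: cdcdba
  Read 'b': push. Stack: cdcdbab
  Read 'e': push. Stack: cdcdbabe
Final stack: "cdcdbabe" (length 8)

8


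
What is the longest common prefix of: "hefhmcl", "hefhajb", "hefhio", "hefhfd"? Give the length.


Words: hefhmcl, hefhajb, hefhio, hefhfd
  Position 0: all 'h' => match
  Position 1: all 'e' => match
  Position 2: all 'f' => match
  Position 3: all 'h' => match
  Position 4: ('m', 'a', 'i', 'f') => mismatch, stop
LCP = "hefh" (length 4)

4


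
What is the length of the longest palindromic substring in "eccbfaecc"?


Input: "eccbfaecc"
Checking substrings for palindromes:
  [1:3] "cc" (len 2) => palindrome
  [7:9] "cc" (len 2) => palindrome
Longest palindromic substring: "cc" with length 2

2


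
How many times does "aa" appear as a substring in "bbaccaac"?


Searching for "aa" in "bbaccaac"
Scanning each position:
  Position 0: "bb" => no
  Position 1: "ba" => no
  Position 2: "ac" => no
  Position 3: "cc" => no
  Position 4: "ca" => no
  Position 5: "aa" => MATCH
  Position 6: "ac" => no
Total occurrences: 1

1


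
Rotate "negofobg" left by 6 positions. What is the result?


Input: "negofobg", rotate left by 6
First 6 characters: "negofo"
Remaining characters: "bg"
Concatenate remaining + first: "bg" + "negofo" = "bgnegofo"

bgnegofo


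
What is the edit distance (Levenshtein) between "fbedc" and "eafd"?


Computing edit distance: "fbedc" -> "eafd"
DP table:
           e    a    f    d
      0    1    2    3    4
  f   1    1    2    2    3
  b   2    2    2    3    3
  e   3    2    3    3    4
  d   4    3    3    4    3
  c   5    4    4    4    4
Edit distance = dp[5][4] = 4

4


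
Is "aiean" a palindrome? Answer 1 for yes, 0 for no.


Input: aiean
Reversed: naeia
  Compare pos 0 ('a') with pos 4 ('n'): MISMATCH
  Compare pos 1 ('i') with pos 3 ('a'): MISMATCH
Result: not a palindrome

0


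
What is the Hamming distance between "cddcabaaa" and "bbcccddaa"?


Comparing "cddcabaaa" and "bbcccddaa" position by position:
  Position 0: 'c' vs 'b' => differ
  Position 1: 'd' vs 'b' => differ
  Position 2: 'd' vs 'c' => differ
  Position 3: 'c' vs 'c' => same
  Position 4: 'a' vs 'c' => differ
  Position 5: 'b' vs 'd' => differ
  Position 6: 'a' vs 'd' => differ
  Position 7: 'a' vs 'a' => same
  Position 8: 'a' vs 'a' => same
Total differences (Hamming distance): 6

6


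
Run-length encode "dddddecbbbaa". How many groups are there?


Input: dddddecbbbaa
Scanning for consecutive runs:
  Group 1: 'd' x 5 (positions 0-4)
  Group 2: 'e' x 1 (positions 5-5)
  Group 3: 'c' x 1 (positions 6-6)
  Group 4: 'b' x 3 (positions 7-9)
  Group 5: 'a' x 2 (positions 10-11)
Total groups: 5

5


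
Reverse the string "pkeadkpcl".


Input: pkeadkpcl
Reading characters right to left:
  Position 8: 'l'
  Position 7: 'c'
  Position 6: 'p'
  Position 5: 'k'
  Position 4: 'd'
  Position 3: 'a'
  Position 2: 'e'
  Position 1: 'k'
  Position 0: 'p'
Reversed: lcpkdaekp

lcpkdaekp


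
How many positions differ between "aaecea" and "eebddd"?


Comparing "aaecea" and "eebddd" position by position:
  Position 0: 'a' vs 'e' => DIFFER
  Position 1: 'a' vs 'e' => DIFFER
  Position 2: 'e' vs 'b' => DIFFER
  Position 3: 'c' vs 'd' => DIFFER
  Position 4: 'e' vs 'd' => DIFFER
  Position 5: 'a' vs 'd' => DIFFER
Positions that differ: 6

6


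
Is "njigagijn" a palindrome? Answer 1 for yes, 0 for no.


Input: njigagijn
Reversed: njigagijn
  Compare pos 0 ('n') with pos 8 ('n'): match
  Compare pos 1 ('j') with pos 7 ('j'): match
  Compare pos 2 ('i') with pos 6 ('i'): match
  Compare pos 3 ('g') with pos 5 ('g'): match
Result: palindrome

1


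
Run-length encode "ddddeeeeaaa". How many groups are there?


Input: ddddeeeeaaa
Scanning for consecutive runs:
  Group 1: 'd' x 4 (positions 0-3)
  Group 2: 'e' x 4 (positions 4-7)
  Group 3: 'a' x 3 (positions 8-10)
Total groups: 3

3


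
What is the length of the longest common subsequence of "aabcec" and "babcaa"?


LCS of "aabcec" and "babcaa"
DP table:
           b    a    b    c    a    a
      0    0    0    0    0    0    0
  a   0    0    1    1    1    1    1
  a   0    0    1    1    1    2    2
  b   0    1    1    2    2    2    2
  c   0    1    1    2    3    3    3
  e   0    1    1    2    3    3    3
  c   0    1    1    2    3    3    3
LCS length = dp[6][6] = 3

3


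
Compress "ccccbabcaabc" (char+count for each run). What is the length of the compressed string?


Input: ccccbabcaabc
Runs:
  'c' x 4 => "c4"
  'b' x 1 => "b1"
  'a' x 1 => "a1"
  'b' x 1 => "b1"
  'c' x 1 => "c1"
  'a' x 2 => "a2"
  'b' x 1 => "b1"
  'c' x 1 => "c1"
Compressed: "c4b1a1b1c1a2b1c1"
Compressed length: 16

16


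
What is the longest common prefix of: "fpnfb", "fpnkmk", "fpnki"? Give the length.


Words: fpnfb, fpnkmk, fpnki
  Position 0: all 'f' => match
  Position 1: all 'p' => match
  Position 2: all 'n' => match
  Position 3: ('f', 'k', 'k') => mismatch, stop
LCP = "fpn" (length 3)

3


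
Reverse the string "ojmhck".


Input: ojmhck
Reading characters right to left:
  Position 5: 'k'
  Position 4: 'c'
  Position 3: 'h'
  Position 2: 'm'
  Position 1: 'j'
  Position 0: 'o'
Reversed: kchmjo

kchmjo


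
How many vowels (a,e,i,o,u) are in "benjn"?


Input: benjn
Checking each character:
  'b' at position 0: consonant
  'e' at position 1: vowel (running total: 1)
  'n' at position 2: consonant
  'j' at position 3: consonant
  'n' at position 4: consonant
Total vowels: 1

1


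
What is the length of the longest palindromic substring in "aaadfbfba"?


Input: "aaadfbfba"
Checking substrings for palindromes:
  [0:3] "aaa" (len 3) => palindrome
  [4:7] "fbf" (len 3) => palindrome
  [5:8] "bfb" (len 3) => palindrome
  [0:2] "aa" (len 2) => palindrome
  [1:3] "aa" (len 2) => palindrome
Longest palindromic substring: "aaa" with length 3

3


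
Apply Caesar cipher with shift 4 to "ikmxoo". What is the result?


Caesar cipher: shift "ikmxoo" by 4
  'i' (pos 8) + 4 = pos 12 = 'm'
  'k' (pos 10) + 4 = pos 14 = 'o'
  'm' (pos 12) + 4 = pos 16 = 'q'
  'x' (pos 23) + 4 = pos 1 = 'b'
  'o' (pos 14) + 4 = pos 18 = 's'
  'o' (pos 14) + 4 = pos 18 = 's'
Result: moqbss

moqbss


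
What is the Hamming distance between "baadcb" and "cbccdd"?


Comparing "baadcb" and "cbccdd" position by position:
  Position 0: 'b' vs 'c' => differ
  Position 1: 'a' vs 'b' => differ
  Position 2: 'a' vs 'c' => differ
  Position 3: 'd' vs 'c' => differ
  Position 4: 'c' vs 'd' => differ
  Position 5: 'b' vs 'd' => differ
Total differences (Hamming distance): 6

6


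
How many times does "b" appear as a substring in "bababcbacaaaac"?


Searching for "b" in "bababcbacaaaac"
Scanning each position:
  Position 0: "b" => MATCH
  Position 1: "a" => no
  Position 2: "b" => MATCH
  Position 3: "a" => no
  Position 4: "b" => MATCH
  Position 5: "c" => no
  Position 6: "b" => MATCH
  Position 7: "a" => no
  Position 8: "c" => no
  Position 9: "a" => no
  Position 10: "a" => no
  Position 11: "a" => no
  Position 12: "a" => no
  Position 13: "c" => no
Total occurrences: 4

4


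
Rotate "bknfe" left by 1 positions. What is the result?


Input: "bknfe", rotate left by 1
First 1 characters: "b"
Remaining characters: "knfe"
Concatenate remaining + first: "knfe" + "b" = "knfeb"

knfeb
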